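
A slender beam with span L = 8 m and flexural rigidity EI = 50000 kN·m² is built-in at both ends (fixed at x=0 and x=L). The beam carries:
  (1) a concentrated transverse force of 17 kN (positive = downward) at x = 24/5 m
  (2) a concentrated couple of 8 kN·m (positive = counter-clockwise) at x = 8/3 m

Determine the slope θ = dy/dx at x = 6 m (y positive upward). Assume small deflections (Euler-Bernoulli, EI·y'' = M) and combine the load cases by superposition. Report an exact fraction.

θ(6) = 2713/9375000 rad

Load 1 — point force P=17 kN at a=24/5 m (b=L-a=16/5):
  θ_1 = Pa²(L-x)(2bL-(3b+a)(L-x))/(2L³EI)  [x>a] = 17·(24/5)²·(8-6)·(2·(16/5)·8-(3·(16/5)+(24/5))·(8-6))/(2·8³·50000) = 1071/3125000 rad
Load 2 — applied couple M₀=8 kN·m at a=8/3 m (b=L-a=16/3):
  θ_2 = (R_Ax²/2 - M_Ax - M₀(x-a))/EI  [x>a] with R_A=4/3, M_A=0 = ((4/3)·6²/2 - 0·6 - 8·(6-(8/3)))/50000 = -1/18750 rad
Superposition: θ = Σ θ_i = 2713/9375000 rad ≈ 0.000289 rad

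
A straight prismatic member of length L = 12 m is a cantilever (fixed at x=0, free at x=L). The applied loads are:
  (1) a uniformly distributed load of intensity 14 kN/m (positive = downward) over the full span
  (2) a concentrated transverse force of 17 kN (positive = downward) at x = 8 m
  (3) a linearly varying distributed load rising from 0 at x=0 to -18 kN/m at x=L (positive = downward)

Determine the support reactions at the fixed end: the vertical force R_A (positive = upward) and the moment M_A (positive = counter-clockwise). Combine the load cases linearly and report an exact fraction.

R_A = 77 kN, M_A = 280 kN·m

Load 1 — uniform load w=14 kN/m over full span:
  R_A = wL = 14·12 = 168 kN
  M_A = wL²/2 = 14·12²/2 = 1008 kN·m
Load 2 — point force P=17 kN at a=8 m (b=L-a=4):
  R_A = P = 17 kN
  M_A = Pa = 17·8 = 136 kN·m
Load 3 — triangular load w₀=-18 kN/m (0→w₀ over full span):
  R_A = w₀L/2 = (-18)·12/2 = -108 kN
  M_A = w₀L²/3 = (-18)·12²/3 = -864 kN·m
Superposition: R_A = 77 kN, M_A = 280 kN·m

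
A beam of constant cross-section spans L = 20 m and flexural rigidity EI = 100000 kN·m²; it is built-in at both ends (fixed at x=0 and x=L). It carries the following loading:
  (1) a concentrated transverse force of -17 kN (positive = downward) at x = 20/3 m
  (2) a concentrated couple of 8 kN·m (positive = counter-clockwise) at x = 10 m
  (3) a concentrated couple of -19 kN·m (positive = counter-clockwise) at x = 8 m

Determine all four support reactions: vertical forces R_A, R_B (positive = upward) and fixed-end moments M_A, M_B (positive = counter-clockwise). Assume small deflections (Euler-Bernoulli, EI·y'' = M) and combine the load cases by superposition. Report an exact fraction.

Load 1 — point force P=-17 kN at a=20/3 m (b=L-a=40/3):
  R_A = Pb²(3a+b)/L³ = (-17)·(40/3)²·(3·(20/3)+(40/3))/20³ = -340/27 kN
  M_A = Pab²/L² = (-17)·(20/3)·(40/3)²/20² = -1360/27 kN·m
  R_B = Pa²(a+3b)/L³ = (-17)·(20/3)²·((20/3)+3·(40/3))/20³ = -119/27 kN
  M_B = -Pa²b/L² = -(-17)·(20/3)²·(40/3)/20² = 680/27 kN·m
Load 2 — applied couple M₀=8 kN·m at a=10 m (b=L-a=10):
  R_A = 6M₀ab/L³ = 6·8·10·10/20³ = 3/5 kN
  M_A = M₀b(2a-b)/L² = 8·10·(2·10-10)/20² = 2 kN·m
  R_B = -6M₀ab/L³ = -6·8·10·10/20³ = -3/5 kN
  M_B = M₀a(2b-a)/L² = 8·10·(2·10-10)/20² = 2 kN·m
Load 3 — applied couple M₀=-19 kN·m at a=8 m (b=L-a=12):
  R_A = 6M₀ab/L³ = 6·(-19)·8·12/20³ = -171/125 kN
  M_A = M₀b(2a-b)/L² = (-19)·12·(2·8-12)/20² = -57/25 kN·m
  R_B = -6M₀ab/L³ = -6·(-19)·8·12/20³ = 171/125 kN
  M_B = M₀a(2b-a)/L² = (-19)·8·(2·12-8)/20² = -152/25 kN·m
Superposition: R_A = -45092/3375 kN, M_A = -34189/675 kN·m, R_B = -12283/3375 kN, M_B = 14246/675 kN·m

R_A = -45092/3375 kN, M_A = -34189/675 kN·m, R_B = -12283/3375 kN, M_B = 14246/675 kN·m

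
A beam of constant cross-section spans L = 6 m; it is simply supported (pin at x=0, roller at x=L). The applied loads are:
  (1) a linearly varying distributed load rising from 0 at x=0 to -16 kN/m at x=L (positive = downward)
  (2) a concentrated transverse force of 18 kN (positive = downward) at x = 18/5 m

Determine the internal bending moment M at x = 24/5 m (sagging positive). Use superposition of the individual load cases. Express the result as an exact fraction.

Load 1 — triangular load w₀=-16 kN/m (0→w₀ over full span):
  M_1 = w₀Lx/6 - w₀x³/(6L) = (-16)·6·(24/5)/6 - (-16)·(24/5)³/(6·6) = -3456/125 kN·m
Load 2 — point force P=18 kN at a=18/5 m (b=L-a=12/5):
  M_2 = Pa(L-x)/L  [x>a] = 18·(18/5)·(6-(24/5))/6 = 324/25 kN·m
Superposition: M = Σ M_i = -1836/125 kN·m ≈ -14.688000 kN·m

M(24/5) = -1836/125 kN·m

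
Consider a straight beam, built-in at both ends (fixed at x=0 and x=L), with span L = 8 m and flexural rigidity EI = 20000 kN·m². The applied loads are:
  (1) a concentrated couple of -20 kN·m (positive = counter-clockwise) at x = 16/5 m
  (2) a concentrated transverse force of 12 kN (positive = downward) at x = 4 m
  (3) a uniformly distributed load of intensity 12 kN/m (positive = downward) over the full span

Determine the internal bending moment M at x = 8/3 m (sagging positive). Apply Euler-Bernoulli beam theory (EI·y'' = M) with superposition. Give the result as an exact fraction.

M(8/3) = 272/15 kN·m

Load 1 — applied couple M₀=-20 kN·m at a=16/5 m (b=L-a=24/5):
  M_1 = R_Ax - M_A  [x≤a] with R_A=-18/5, M_A=-12/5 = (-18/5)·(8/3) - (-12/5) = -36/5 kN·m
Load 2 — point force P=12 kN at a=4 m (b=L-a=4):
  M_2 = Pb²(3a+b)x/L³ - Pab²/L²  [x≤a] = 12·4²·(3·4+4)·(8/3)/8³ - 12·4·4²/8² = 4 kN·m
Load 3 — uniform load w=12 kN/m over full span:
  M_3 = wLx/2 - wL²/12 - wx²/2 = 12·8·(8/3)/2 - 12·8²/12 - 12·(8/3)²/2 = 64/3 kN·m
Superposition: M = Σ M_i = 272/15 kN·m ≈ 18.133333 kN·m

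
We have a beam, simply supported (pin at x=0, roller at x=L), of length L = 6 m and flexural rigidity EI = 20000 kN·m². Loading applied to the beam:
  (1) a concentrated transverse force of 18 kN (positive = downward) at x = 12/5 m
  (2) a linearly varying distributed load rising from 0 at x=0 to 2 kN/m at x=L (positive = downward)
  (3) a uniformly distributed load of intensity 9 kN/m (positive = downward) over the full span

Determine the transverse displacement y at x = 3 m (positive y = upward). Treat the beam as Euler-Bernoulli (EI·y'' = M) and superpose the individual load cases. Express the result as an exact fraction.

y(3) = -122607/10000000 m

Load 1 — point force P=18 kN at a=12/5 m (b=L-a=18/5):
  y_1 = -Pa(L-x)(2Lx-a²-x²)/(6LEI)  [x>a] = -18·(12/5)·(6-3)·(2·6·3-(12/5)²-3²)/(6·6·20000) = -4779/1250000 m
Load 2 — triangular load w₀=2 kN/m (0→w₀ over full span):
  y_2 = -w₀x(7L⁴-10L²x²+3x⁴)/(360LEI) = -2·3·(7·6⁴-10·6²·3²+3·3⁴)/(360·6·20000) = -27/32000 m
Load 3 — uniform load w=9 kN/m over full span:
  y_3 = -wx(L³-2Lx²+x³)/(24EI) = -9·3·(6³-2·6·3²+3³)/(24·20000) = -243/32000 m
Superposition: y = Σ y_i = -122607/10000000 m ≈ -0.012261 m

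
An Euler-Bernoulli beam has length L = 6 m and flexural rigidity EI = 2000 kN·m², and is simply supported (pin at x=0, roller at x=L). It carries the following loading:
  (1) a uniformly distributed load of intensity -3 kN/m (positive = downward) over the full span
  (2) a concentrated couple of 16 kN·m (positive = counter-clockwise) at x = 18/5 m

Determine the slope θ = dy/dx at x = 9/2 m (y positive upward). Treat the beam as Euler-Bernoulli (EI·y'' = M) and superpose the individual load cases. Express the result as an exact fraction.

θ(9/2) = -5713/800000 rad

Load 1 — uniform load w=-3 kN/m over full span:
  θ_1 = -w(L³-6Lx²+4x³)/(24EI) = -(-3)·(6³-6·6·(9/2)²+4·(9/2)³)/(24·2000) = -297/32000 rad
Load 2 — applied couple M₀=16 kN·m at a=18/5 m (b=L-a=12/5):
  θ_2 = (M₀x²/(2L)-M₀(x-a)+C₁)/EI  [x>a] with C₁=M₀(3b²-L²)/(6L)=-208/25 = (16·(9/2)²/(2·6)-16·((9/2)-(18/5))+(-208/25))/2000 = 107/50000 rad
Superposition: θ = Σ θ_i = -5713/800000 rad ≈ -0.007141 rad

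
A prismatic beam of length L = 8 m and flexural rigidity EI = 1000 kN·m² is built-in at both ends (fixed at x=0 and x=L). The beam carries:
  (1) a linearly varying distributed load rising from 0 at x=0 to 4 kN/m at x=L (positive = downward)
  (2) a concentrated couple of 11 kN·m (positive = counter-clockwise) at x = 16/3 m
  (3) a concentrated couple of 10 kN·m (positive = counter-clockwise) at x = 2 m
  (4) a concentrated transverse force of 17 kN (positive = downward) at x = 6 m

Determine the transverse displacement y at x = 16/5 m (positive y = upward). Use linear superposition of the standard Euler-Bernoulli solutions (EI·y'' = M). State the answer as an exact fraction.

y(16/5) = -1254677/35156250 m

Load 1 — triangular load w₀=4 kN/m (0→w₀ over full span):
  y_1 = -w₀x²(L-x)²(x+2L)/(120LEI) = -4·(16/5)²·(8-(16/5))²·((16/5)+2·8)/(120·8·1000) = -36864/1953125 m
Load 2 — applied couple M₀=11 kN·m at a=16/3 m (b=L-a=8/3):
  y_2 = (R_Ax³/6 - M_Ax²/2)/EI  [x≤a] with R_A=11/6, M_A=11/3 = ((11/6)·(16/5)³/6 - (11/3)·(16/5)²/2)/1000 = -1232/140625 m
Load 3 — applied couple M₀=10 kN·m at a=2 m (b=L-a=6):
  y_3 = (R_Ax³/6 - M_Ax²/2 - M₀(x-a)²/2)/EI  [x>a] with R_A=45/32, M_A=-15/8 = ((45/32)·(16/5)³/6 - (-15/8)·(16/5)²/2 - 10·((16/5)-2)²/2)/1000 = 63/6250 m
Load 4 — point force P=17 kN at a=6 m (b=L-a=2):
  y_4 = -Pb²x²(3aL-(3a+b)x)/(6L³EI)  [x≤a] = -17·2²·(16/5)²·(3·6·8-(3·6+2)·(16/5))/(6·8³·1000) = -34/1875 m
Superposition: y = Σ y_i = -1254677/35156250 m ≈ -0.035689 m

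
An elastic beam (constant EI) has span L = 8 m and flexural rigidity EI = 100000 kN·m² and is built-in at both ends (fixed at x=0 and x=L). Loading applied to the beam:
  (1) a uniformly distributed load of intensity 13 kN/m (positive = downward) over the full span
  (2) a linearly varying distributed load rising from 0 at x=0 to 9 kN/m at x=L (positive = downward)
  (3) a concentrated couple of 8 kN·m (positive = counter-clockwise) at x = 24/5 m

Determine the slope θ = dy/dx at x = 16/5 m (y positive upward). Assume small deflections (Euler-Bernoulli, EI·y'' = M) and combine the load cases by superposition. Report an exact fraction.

θ(16/5) = -752/1953125 rad

Load 1 — uniform load w=13 kN/m over full span:
  θ_1 = -wx(L-x)(L-2x)/(12EI) = -13·(16/5)·(8-(16/5))·(8-2·(16/5))/(12·100000) = -104/390625 rad
Load 2 — triangular load w₀=9 kN/m (0→w₀ over full span):
  θ_2 = -w₀(2x(L-x)(L-2x)(x+2L)+x²(L-x)²)/(120LEI) = -9·(2·(16/5)·(8-(16/5))·(8-2·(16/5))·((16/5)+2·8)+(16/5)²·(8-(16/5))²)/(120·8·100000) = -216/1953125 rad
Load 3 — applied couple M₀=8 kN·m at a=24/5 m (b=L-a=16/5):
  θ_3 = (R_Ax²/2 - M_Ax)/EI  [x≤a] with R_A=36/25, M_A=64/25 = ((36/25)·(16/5)²/2 - (64/25)·(16/5))/100000 = -16/1953125 rad
Superposition: θ = Σ θ_i = -752/1953125 rad ≈ -0.000385 rad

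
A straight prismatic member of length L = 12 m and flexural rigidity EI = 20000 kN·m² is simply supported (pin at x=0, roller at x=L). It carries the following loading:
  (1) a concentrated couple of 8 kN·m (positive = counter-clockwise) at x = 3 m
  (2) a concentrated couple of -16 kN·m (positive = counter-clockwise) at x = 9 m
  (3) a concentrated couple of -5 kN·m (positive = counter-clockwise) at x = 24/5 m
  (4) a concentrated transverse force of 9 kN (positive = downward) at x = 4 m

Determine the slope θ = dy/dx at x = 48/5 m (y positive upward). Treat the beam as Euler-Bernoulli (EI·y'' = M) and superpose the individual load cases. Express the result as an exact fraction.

Load 1 — applied couple M₀=8 kN·m at a=3 m (b=L-a=9):
  θ_1 = (M₀x²/(2L)-M₀(x-a)+C₁)/EI  [x>a] with C₁=M₀(3b²-L²)/(6L)=11 = (8·(48/5)²/(2·12)-8·((48/5)-3)+11)/20000 = -277/500000 rad
Load 2 — applied couple M₀=-16 kN·m at a=9 m (b=L-a=3):
  θ_2 = (M₀x²/(2L)-M₀(x-a)+C₁)/EI  [x>a] with C₁=M₀(3b²-L²)/(6L)=26 = ((-16)·(48/5)²/(2·12)-(-16)·((48/5)-9)+26)/20000 = -323/250000 rad
Load 3 — applied couple M₀=-5 kN·m at a=24/5 m (b=L-a=36/5):
  θ_3 = (M₀x²/(2L)-M₀(x-a)+C₁)/EI  [x>a] with C₁=M₀(3b²-L²)/(6L)=-4/5 = ((-5)·(48/5)²/(2·12)-(-5)·((48/5)-(24/5))+(-4/5))/20000 = 1/5000 rad
Load 4 — point force P=9 kN at a=4 m (b=L-a=8):
  θ_4 = -Pa(2L²-6Lx+3x²+a²)/(6LEI)  [x>a] = -9·4·(2·12²-6·12·(48/5)+3·(48/5)²+4²)/(6·12·20000) = 173/62500 rad
Superposition: θ = Σ θ_i = 561/500000 rad ≈ 0.001122 rad

θ(48/5) = 561/500000 rad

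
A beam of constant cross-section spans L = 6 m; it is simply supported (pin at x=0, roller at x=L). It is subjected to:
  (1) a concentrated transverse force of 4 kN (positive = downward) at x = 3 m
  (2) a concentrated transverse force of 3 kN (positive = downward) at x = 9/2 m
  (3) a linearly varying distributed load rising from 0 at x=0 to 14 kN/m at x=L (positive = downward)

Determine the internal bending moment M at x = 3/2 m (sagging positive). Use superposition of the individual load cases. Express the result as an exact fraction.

Load 1 — point force P=4 kN at a=3 m (b=L-a=3):
  M_1 = Pbx/L  [x≤a] = 4·3·(3/2)/6 = 3 kN·m
Load 2 — point force P=3 kN at a=9/2 m (b=L-a=3/2):
  M_2 = Pbx/L  [x≤a] = 3·(3/2)·(3/2)/6 = 9/8 kN·m
Load 3 — triangular load w₀=14 kN/m (0→w₀ over full span):
  M_3 = w₀Lx/6 - w₀x³/(6L) = 14·6·(3/2)/6 - 14·(3/2)³/(6·6) = 315/16 kN·m
Superposition: M = Σ M_i = 381/16 kN·m ≈ 23.812500 kN·m

M(3/2) = 381/16 kN·m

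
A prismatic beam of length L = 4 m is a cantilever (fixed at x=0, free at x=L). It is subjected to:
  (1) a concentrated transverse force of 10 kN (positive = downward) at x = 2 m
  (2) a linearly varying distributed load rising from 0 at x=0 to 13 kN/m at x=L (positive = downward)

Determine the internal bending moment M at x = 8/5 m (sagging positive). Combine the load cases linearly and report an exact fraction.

M(8/5) = -4244/125 kN·m

Load 1 — point force P=10 kN at a=2 m (b=L-a=2):
  M_1 = -P(a-x)  [x≤a] = -10·(2-(8/5)) = -4 kN·m
Load 2 — triangular load w₀=13 kN/m (0→w₀ over full span):
  M_2 = w₀Lx/2 - w₀L²/3 - w₀x³/(6L) = 13·4·(8/5)/2 - 13·4²/3 - 13·(8/5)³/(6·4) = -3744/125 kN·m
Superposition: M = Σ M_i = -4244/125 kN·m ≈ -33.952000 kN·m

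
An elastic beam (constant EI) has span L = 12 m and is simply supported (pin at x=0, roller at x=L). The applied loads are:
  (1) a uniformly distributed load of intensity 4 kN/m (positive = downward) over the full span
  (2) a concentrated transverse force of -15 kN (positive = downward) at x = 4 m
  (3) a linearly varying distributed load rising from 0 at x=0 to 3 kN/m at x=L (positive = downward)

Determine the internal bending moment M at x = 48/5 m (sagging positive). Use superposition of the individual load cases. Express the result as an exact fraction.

Load 1 — uniform load w=4 kN/m over full span:
  M_1 = wx(L-x)/2 = 4·(48/5)·(12-(48/5))/2 = 1152/25 kN·m
Load 2 — point force P=-15 kN at a=4 m (b=L-a=8):
  M_2 = Pa(L-x)/L  [x>a] = (-15)·4·(12-(48/5))/12 = -12 kN·m
Load 3 — triangular load w₀=3 kN/m (0→w₀ over full span):
  M_3 = w₀Lx/6 - w₀x³/(6L) = 3·12·(48/5)/6 - 3·(48/5)³/(6·12) = 2592/125 kN·m
Superposition: M = Σ M_i = 6852/125 kN·m ≈ 54.816000 kN·m

M(48/5) = 6852/125 kN·m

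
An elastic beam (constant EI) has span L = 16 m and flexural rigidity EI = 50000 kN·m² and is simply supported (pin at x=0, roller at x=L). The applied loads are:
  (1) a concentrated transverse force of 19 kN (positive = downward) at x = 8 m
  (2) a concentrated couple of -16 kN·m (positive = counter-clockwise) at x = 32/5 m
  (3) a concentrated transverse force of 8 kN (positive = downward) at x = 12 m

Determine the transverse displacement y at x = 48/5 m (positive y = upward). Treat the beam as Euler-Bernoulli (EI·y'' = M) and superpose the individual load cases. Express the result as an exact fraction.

Load 1 — point force P=19 kN at a=8 m (b=L-a=8):
  y_1 = -Pa(L-x)(2Lx-a²-x²)/(6LEI)  [x>a] = -19·8·(16-(48/5))·(2·16·(48/5)-8²-(48/5)²)/(6·16·50000) = -35872/1171875 m
Load 2 — applied couple M₀=-16 kN·m at a=32/5 m (b=L-a=48/5):
  y_2 = (M₀x³/(6L)-M₀(x-a)²/2+C₁x)/EI  [x>a] with C₁=M₀(3b²-L²)/(6L)=-256/75 = ((-16)·(48/5)³/(6·16)-(-16)·((48/5)-(32/5))²/2+(-256/75)·(48/5))/50000 = -768/390625 m
Load 3 — point force P=8 kN at a=12 m (b=L-a=4):
  y_3 = -Pbx(L²-b²-x²)/(6LEI)  [x≤a] = -8·4·(48/5)·(16²-4²-(48/5)²)/(6·16·50000) = -3696/390625 m
Superposition: y = Σ y_i = -49264/1171875 m ≈ -0.042039 m

y(48/5) = -49264/1171875 m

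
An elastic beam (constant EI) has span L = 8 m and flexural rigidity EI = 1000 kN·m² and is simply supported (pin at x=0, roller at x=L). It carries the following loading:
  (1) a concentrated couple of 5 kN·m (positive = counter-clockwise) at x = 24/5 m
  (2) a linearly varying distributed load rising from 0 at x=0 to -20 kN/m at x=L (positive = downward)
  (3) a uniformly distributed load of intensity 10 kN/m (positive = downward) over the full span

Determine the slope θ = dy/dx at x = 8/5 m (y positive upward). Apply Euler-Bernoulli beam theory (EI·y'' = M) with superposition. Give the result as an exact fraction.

Load 1 — applied couple M₀=5 kN·m at a=24/5 m (b=L-a=16/5):
  θ_1 = (M₀x²/(2L)+C₁)/EI  [x≤a] with C₁=M₀(3b²-L²)/(6L)=-52/15 = (5·(8/5)²/(2·8)+(-52/15))/1000 = -1/375 rad
Load 2 — triangular load w₀=-20 kN/m (0→w₀ over full span):
  θ_2 = -w₀(7L⁴-30L²x²+15x⁴)/(360LEI) = -(-20)·(7·8⁴-30·8²·(8/5)²+15·(8/5)⁴)/(360·8·1000) = 23296/140625 rad
Load 3 — uniform load w=10 kN/m over full span:
  θ_3 = -w(L³-6Lx²+4x³)/(24EI) = -10·(8³-6·8·(8/5)²+4·(8/5)³)/(24·1000) = -528/3125 rad
Superposition: θ = Σ θ_i = -839/140625 rad ≈ -0.005966 rad

θ(8/5) = -839/140625 rad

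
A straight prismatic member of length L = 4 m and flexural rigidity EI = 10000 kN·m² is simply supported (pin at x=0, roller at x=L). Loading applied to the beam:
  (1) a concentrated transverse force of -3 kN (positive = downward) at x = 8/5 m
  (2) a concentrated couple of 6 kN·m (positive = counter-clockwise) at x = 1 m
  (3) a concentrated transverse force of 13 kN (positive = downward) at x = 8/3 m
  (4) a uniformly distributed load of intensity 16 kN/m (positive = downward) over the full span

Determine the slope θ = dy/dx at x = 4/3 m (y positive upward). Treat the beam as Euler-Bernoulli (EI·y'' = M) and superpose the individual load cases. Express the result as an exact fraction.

θ(4/3) = -316003/135000000 rad

Load 1 — point force P=-3 kN at a=8/5 m (b=L-a=12/5):
  θ_1 = -Pb(L²-b²-3x²)/(6LEI)  [x≤a] = -(-3)·(12/5)·(4²-(12/5)²-3·(4/3)²)/(6·4·10000) = 23/156250 rad
Load 2 — applied couple M₀=6 kN·m at a=1 m (b=L-a=3):
  θ_2 = (M₀x²/(2L)-M₀(x-a)+C₁)/EI  [x>a] with C₁=M₀(3b²-L²)/(6L)=11/4 = (6·(4/3)²/(2·4)-6·((4/3)-1)+(11/4))/10000 = 1/4800 rad
Load 3 — point force P=13 kN at a=8/3 m (b=L-a=4/3):
  θ_3 = -Pb(L²-b²-3x²)/(6LEI)  [x≤a] = -13·(4/3)·(4²-(4/3)²-3·(4/3)²)/(6·4·10000) = -13/20250 rad
Load 4 — uniform load w=16 kN/m over full span:
  θ_4 = -w(L³-6Lx²+4x³)/(24EI) = -16·(4³-6·4·(4/3)²+4·(4/3)³)/(24·10000) = -104/50625 rad
Superposition: θ = Σ θ_i = -316003/135000000 rad ≈ -0.002341 rad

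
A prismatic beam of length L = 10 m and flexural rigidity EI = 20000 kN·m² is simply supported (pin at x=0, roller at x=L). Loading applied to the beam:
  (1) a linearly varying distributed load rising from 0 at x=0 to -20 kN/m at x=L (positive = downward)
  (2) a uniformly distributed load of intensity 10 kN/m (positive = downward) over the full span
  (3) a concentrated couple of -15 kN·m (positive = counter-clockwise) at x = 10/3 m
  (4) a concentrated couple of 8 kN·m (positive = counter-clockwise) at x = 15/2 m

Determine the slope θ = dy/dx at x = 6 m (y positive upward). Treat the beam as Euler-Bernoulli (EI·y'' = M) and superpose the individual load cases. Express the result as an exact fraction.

θ(6) = 2561/1800000 rad

Load 1 — triangular load w₀=-20 kN/m (0→w₀ over full span):
  θ_1 = -w₀(7L⁴-30L²x²+15x⁴)/(360LEI) = -(-20)·(7·10⁴-30·10²·6²+15·6⁴)/(360·10·20000) = -29/5625 rad
Load 2 — uniform load w=10 kN/m over full span:
  θ_2 = -w(L³-6Lx²+4x³)/(24EI) = -10·(10³-6·10·6²+4·6³)/(24·20000) = 37/6000 rad
Load 3 — applied couple M₀=-15 kN·m at a=10/3 m (b=L-a=20/3):
  θ_3 = (M₀x²/(2L)-M₀(x-a)+C₁)/EI  [x>a] with C₁=M₀(3b²-L²)/(6L)=-25/3 = ((-15)·6²/(2·10)-(-15)·(6-(10/3))+(-25/3))/20000 = 7/30000 rad
Load 4 — applied couple M₀=8 kN·m at a=15/2 m (b=L-a=5/2):
  θ_4 = (M₀x²/(2L)+C₁)/EI  [x≤a] with C₁=M₀(3b²-L²)/(6L)=-65/6 = (8·6²/(2·10)+(-65/6))/20000 = 107/600000 rad
Superposition: θ = Σ θ_i = 2561/1800000 rad ≈ 0.001423 rad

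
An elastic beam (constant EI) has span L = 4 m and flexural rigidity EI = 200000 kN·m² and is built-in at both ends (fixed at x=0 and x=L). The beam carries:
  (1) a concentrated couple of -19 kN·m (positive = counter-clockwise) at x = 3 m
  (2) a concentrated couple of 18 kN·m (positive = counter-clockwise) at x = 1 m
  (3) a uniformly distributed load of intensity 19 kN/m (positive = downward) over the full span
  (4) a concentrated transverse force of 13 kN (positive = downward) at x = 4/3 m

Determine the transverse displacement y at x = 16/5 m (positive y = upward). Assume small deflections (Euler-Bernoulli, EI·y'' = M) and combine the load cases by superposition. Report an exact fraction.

Load 1 — applied couple M₀=-19 kN·m at a=3 m (b=L-a=1):
  y_1 = (R_Ax³/6 - M_Ax²/2 - M₀(x-a)²/2)/EI  [x>a] with R_A=-171/32, M_A=-95/16 = ((-171/32)·(16/5)³/6 - (-95/16)·(16/5)²/2 - (-19)·((16/5)-3)²/2)/200000 = 399/50000000 m
Load 2 — applied couple M₀=18 kN·m at a=1 m (b=L-a=3):
  y_2 = (R_Ax³/6 - M_Ax²/2 - M₀(x-a)²/2)/EI  [x>a] with R_A=81/16, M_A=-27/8 = ((81/16)·(16/5)³/6 - (-27/8)·(16/5)²/2 - 18·((16/5)-1)²/2)/200000 = 171/25000000 m
Load 3 — uniform load w=19 kN/m over full span:
  y_3 = -wx²(L-x)²/(24EI) = -19·(16/5)²·(4-(16/5))²/(24·200000) = -152/5859375 m
Load 4 — point force P=13 kN at a=4/3 m (b=L-a=8/3):
  y_4 = -Pa²(L-x)²(3bL-(3b+a)(L-x))/(6L³EI)  [x>a] = -13·(4/3)²·(4-(16/5))²·(3·(8/3)·4-(3·(8/3)+(4/3))·(4-(16/5)))/(6·4³·200000) = -299/63281250 m
Superposition: y = Σ y_i = -320887/20250000000 m ≈ -0.000016 m

y(16/5) = -320887/20250000000 m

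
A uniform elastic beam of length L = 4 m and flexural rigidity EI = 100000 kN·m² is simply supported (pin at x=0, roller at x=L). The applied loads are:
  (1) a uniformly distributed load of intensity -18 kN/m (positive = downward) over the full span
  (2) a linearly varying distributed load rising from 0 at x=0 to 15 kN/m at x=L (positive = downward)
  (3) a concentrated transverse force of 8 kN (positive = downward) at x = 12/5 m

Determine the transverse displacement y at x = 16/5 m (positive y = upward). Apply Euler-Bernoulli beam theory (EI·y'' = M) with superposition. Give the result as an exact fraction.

y(16/5) = 1356/9765625 m

Load 1 — uniform load w=-18 kN/m over full span:
  y_1 = -wx(L³-2Lx²+x³)/(24EI) = -(-18)·(16/5)·(4³-2·4·(16/5)²+(16/5)³)/(24·100000) = 696/1953125 m
Load 2 — triangular load w₀=15 kN/m (0→w₀ over full span):
  y_2 = -w₀x(7L⁴-10L²x²+3x⁴)/(360LEI) = -15·(16/5)·(7·4⁴-10·4²·(16/5)²+3·(16/5)⁴)/(360·4·100000) = -1524/9765625 m
Load 3 — point force P=8 kN at a=12/5 m (b=L-a=8/5):
  y_3 = -Pa(L-x)(2Lx-a²-x²)/(6LEI)  [x>a] = -8·(12/5)·(4-(16/5))·(2·4·(16/5)-(12/5)²-(16/5)²)/(6·4·100000) = -24/390625 m
Superposition: y = Σ y_i = 1356/9765625 m ≈ 0.000139 m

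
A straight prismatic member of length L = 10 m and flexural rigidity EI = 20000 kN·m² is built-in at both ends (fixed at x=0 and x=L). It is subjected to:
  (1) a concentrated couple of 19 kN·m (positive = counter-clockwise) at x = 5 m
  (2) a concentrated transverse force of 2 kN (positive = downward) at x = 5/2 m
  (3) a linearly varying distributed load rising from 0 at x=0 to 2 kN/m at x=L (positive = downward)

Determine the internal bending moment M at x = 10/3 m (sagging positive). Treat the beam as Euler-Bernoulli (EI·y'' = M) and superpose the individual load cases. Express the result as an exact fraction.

Load 1 — applied couple M₀=19 kN·m at a=5 m (b=L-a=5):
  M_1 = R_Ax - M_A  [x≤a] with R_A=57/20, M_A=19/4 = (57/20)·(10/3) - (19/4) = 19/4 kN·m
Load 2 — point force P=2 kN at a=5/2 m (b=L-a=15/2):
  M_2 = Pa²(a+3b)(L-x)/L³ - Pa²b/L²  [x>a] = 2·(5/2)²·((5/2)+3·(15/2))·(10-(10/3))/10³ - 2·(5/2)²·(15/2)/10² = 55/48 kN·m
Load 3 — triangular load w₀=2 kN/m (0→w₀ over full span):
  M_3 = 3w₀Lx/20 - w₀L²/30 - w₀x³/(6L) = 3·2·10·(10/3)/20 - 2·10²/30 - 2·(10/3)³/(6·10) = 170/81 kN·m
Superposition: M = Σ M_i = 10361/1296 kN·m ≈ 7.994599 kN·m

M(10/3) = 10361/1296 kN·m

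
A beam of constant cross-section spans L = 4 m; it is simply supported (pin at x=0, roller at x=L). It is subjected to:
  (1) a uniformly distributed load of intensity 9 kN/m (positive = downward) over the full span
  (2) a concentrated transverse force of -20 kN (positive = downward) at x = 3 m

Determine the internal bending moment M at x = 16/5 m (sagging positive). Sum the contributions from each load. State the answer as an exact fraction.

Load 1 — uniform load w=9 kN/m over full span:
  M_1 = wx(L-x)/2 = 9·(16/5)·(4-(16/5))/2 = 288/25 kN·m
Load 2 — point force P=-20 kN at a=3 m (b=L-a=1):
  M_2 = Pa(L-x)/L  [x>a] = (-20)·3·(4-(16/5))/4 = -12 kN·m
Superposition: M = Σ M_i = -12/25 kN·m ≈ -0.480000 kN·m

M(16/5) = -12/25 kN·m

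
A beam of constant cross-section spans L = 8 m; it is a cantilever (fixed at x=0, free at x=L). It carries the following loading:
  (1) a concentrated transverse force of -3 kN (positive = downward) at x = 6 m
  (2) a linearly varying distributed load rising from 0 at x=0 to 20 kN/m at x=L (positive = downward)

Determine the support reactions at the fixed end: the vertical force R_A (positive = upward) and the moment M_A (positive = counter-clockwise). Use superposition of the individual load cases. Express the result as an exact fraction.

Load 1 — point force P=-3 kN at a=6 m (b=L-a=2):
  R_A = P = (-3) = -3 kN
  M_A = Pa = (-3)·6 = -18 kN·m
Load 2 — triangular load w₀=20 kN/m (0→w₀ over full span):
  R_A = w₀L/2 = 20·8/2 = 80 kN
  M_A = w₀L²/3 = 20·8²/3 = 1280/3 kN·m
Superposition: R_A = 77 kN, M_A = 1226/3 kN·m

R_A = 77 kN, M_A = 1226/3 kN·m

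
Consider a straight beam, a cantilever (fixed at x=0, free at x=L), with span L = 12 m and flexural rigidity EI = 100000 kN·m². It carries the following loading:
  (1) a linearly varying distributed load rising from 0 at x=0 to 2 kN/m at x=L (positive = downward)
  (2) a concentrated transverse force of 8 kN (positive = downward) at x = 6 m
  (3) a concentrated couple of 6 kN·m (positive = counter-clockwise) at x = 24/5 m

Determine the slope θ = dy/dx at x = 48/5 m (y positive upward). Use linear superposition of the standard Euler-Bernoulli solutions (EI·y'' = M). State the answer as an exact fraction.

θ(48/5) = -10602/1953125 rad

Load 1 — triangular load w₀=2 kN/m (0→w₀ over full span):
  θ_1 = (w₀Lx²/4-w₀L²x/3-w₀x⁴/(24L))/EI = (2·12·(48/5)²/4-2·12²·(48/5)/3-2·(48/5)⁴/(24·12))/100000 = -8352/1953125 rad
Load 2 — point force P=8 kN at a=6 m (b=L-a=6):
  θ_2 = -Pa²/(2EI)  [x>a] = -8·6²/(2·100000) = -9/6250 rad
Load 3 — applied couple M₀=6 kN·m at a=24/5 m (b=L-a=36/5):
  θ_3 = M₀a/EI  [x>a] = 6·(24/5)/100000 = 9/31250 rad
Superposition: θ = Σ θ_i = -10602/1953125 rad ≈ -0.005428 rad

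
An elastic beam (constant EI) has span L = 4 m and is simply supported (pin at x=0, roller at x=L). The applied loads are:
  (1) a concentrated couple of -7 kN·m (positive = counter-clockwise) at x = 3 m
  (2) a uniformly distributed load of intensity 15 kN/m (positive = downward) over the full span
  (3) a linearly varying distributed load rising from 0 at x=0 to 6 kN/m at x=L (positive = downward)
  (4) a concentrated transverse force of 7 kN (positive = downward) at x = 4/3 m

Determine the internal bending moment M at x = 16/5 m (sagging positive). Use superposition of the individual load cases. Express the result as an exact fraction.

M(16/5) = 10153/375 kN·m

Load 1 — applied couple M₀=-7 kN·m at a=3 m (b=L-a=1):
  M_1 = M₀x/L - M₀  [x>a] = (-7)·(16/5)/4 - (-7) = 7/5 kN·m
Load 2 — uniform load w=15 kN/m over full span:
  M_2 = wx(L-x)/2 = 15·(16/5)·(4-(16/5))/2 = 96/5 kN·m
Load 3 — triangular load w₀=6 kN/m (0→w₀ over full span):
  M_3 = w₀Lx/6 - w₀x³/(6L) = 6·4·(16/5)/6 - 6·(16/5)³/(6·4) = 576/125 kN·m
Load 4 — point force P=7 kN at a=4/3 m (b=L-a=8/3):
  M_4 = Pa(L-x)/L  [x>a] = 7·(4/3)·(4-(16/5))/4 = 28/15 kN·m
Superposition: M = Σ M_i = 10153/375 kN·m ≈ 27.074667 kN·m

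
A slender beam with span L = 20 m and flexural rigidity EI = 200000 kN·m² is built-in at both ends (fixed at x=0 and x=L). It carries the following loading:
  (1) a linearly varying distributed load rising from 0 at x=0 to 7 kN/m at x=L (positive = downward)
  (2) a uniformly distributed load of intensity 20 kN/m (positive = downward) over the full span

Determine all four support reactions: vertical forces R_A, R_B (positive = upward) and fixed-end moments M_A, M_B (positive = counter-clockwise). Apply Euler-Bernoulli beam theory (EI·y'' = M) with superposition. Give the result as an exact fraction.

Load 1 — triangular load w₀=7 kN/m (0→w₀ over full span):
  R_A = 3w₀L/20 = 3·7·20/20 = 21 kN
  M_A = w₀L²/30 = 7·20²/30 = 280/3 kN·m
  R_B = 7w₀L/20 = 7·7·20/20 = 49 kN
  M_B = -w₀L²/20 = -7·20²/20 = -140 kN·m
Load 2 — uniform load w=20 kN/m over full span:
  R_A = wL/2 = 20·20/2 = 200 kN
  M_A = wL²/12 = 20·20²/12 = 2000/3 kN·m
  R_B = wL/2 = 20·20/2 = 200 kN
  M_B = -wL²/12 = -20·20²/12 = -2000/3 kN·m
Superposition: R_A = 221 kN, M_A = 760 kN·m, R_B = 249 kN, M_B = -2420/3 kN·m

R_A = 221 kN, M_A = 760 kN·m, R_B = 249 kN, M_B = -2420/3 kN·m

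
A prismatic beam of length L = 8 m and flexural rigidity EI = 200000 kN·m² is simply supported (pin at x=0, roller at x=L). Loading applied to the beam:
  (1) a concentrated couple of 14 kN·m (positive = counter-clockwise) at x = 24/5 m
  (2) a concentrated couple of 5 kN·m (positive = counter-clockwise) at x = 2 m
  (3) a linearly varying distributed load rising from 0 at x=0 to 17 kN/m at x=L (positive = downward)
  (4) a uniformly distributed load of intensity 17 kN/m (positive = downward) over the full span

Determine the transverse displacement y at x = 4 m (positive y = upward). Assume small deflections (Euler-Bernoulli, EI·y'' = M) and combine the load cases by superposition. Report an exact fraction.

y(4) = -34129/5000000 m

Load 1 — applied couple M₀=14 kN·m at a=24/5 m (b=L-a=16/5):
  y_1 = (M₀x³/(6L)+C₁x)/EI  [x≤a] with C₁=M₀(3b²-L²)/(6L)=-728/75 = (14·4³/(6·8)+(-728/75)·4)/200000 = -63/625000 m
Load 2 — applied couple M₀=5 kN·m at a=2 m (b=L-a=6):
  y_2 = (M₀x³/(6L)-M₀(x-a)²/2+C₁x)/EI  [x>a] with C₁=M₀(3b²-L²)/(6L)=55/12 = (5·4³/(6·8)-5·(4-2)²/2+(55/12)·4)/200000 = 3/40000 m
Load 3 — triangular load w₀=17 kN/m (0→w₀ over full span):
  y_3 = -w₀x(7L⁴-10L²x²+3x⁴)/(360LEI) = -17·4·(7·8⁴-10·8²·4²+3·4⁴)/(360·8·200000) = -17/7500 m
Load 4 — uniform load w=17 kN/m over full span:
  y_4 = -wx(L³-2Lx²+x³)/(24EI) = -17·4·(8³-2·8·4²+4³)/(24·200000) = -17/3750 m
Superposition: y = Σ y_i = -34129/5000000 m ≈ -0.006826 m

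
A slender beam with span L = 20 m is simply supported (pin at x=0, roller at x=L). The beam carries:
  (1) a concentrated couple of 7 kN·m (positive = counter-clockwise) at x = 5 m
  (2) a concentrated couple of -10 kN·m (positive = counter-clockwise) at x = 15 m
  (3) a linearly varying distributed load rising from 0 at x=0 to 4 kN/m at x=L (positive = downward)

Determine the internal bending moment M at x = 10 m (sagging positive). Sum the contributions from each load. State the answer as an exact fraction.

Load 1 — applied couple M₀=7 kN·m at a=5 m (b=L-a=15):
  M_1 = M₀x/L - M₀  [x>a] = 7·10/20 - 7 = -7/2 kN·m
Load 2 — applied couple M₀=-10 kN·m at a=15 m (b=L-a=5):
  M_2 = M₀x/L  [x≤a] = (-10)·10/20 = -5 kN·m
Load 3 — triangular load w₀=4 kN/m (0→w₀ over full span):
  M_3 = w₀Lx/6 - w₀x³/(6L) = 4·20·10/6 - 4·10³/(6·20) = 100 kN·m
Superposition: M = Σ M_i = 183/2 kN·m ≈ 91.500000 kN·m

M(10) = 183/2 kN·m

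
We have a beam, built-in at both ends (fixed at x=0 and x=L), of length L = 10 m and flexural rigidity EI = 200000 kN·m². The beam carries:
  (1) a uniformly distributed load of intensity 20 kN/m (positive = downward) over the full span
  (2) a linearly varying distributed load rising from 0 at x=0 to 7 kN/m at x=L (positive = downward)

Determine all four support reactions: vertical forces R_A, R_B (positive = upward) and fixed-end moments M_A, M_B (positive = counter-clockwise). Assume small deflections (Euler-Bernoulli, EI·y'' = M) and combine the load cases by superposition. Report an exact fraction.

R_A = 221/2 kN, M_A = 190 kN·m, R_B = 249/2 kN, M_B = -605/3 kN·m

Load 1 — uniform load w=20 kN/m over full span:
  R_A = wL/2 = 20·10/2 = 100 kN
  M_A = wL²/12 = 20·10²/12 = 500/3 kN·m
  R_B = wL/2 = 20·10/2 = 100 kN
  M_B = -wL²/12 = -20·10²/12 = -500/3 kN·m
Load 2 — triangular load w₀=7 kN/m (0→w₀ over full span):
  R_A = 3w₀L/20 = 3·7·10/20 = 21/2 kN
  M_A = w₀L²/30 = 7·10²/30 = 70/3 kN·m
  R_B = 7w₀L/20 = 7·7·10/20 = 49/2 kN
  M_B = -w₀L²/20 = -7·10²/20 = -35 kN·m
Superposition: R_A = 221/2 kN, M_A = 190 kN·m, R_B = 249/2 kN, M_B = -605/3 kN·m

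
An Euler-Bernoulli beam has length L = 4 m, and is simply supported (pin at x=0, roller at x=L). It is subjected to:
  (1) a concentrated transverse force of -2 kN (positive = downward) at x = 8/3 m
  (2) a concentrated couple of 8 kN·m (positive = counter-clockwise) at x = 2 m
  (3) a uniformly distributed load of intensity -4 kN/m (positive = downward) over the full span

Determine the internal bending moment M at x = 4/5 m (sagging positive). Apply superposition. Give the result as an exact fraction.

Load 1 — point force P=-2 kN at a=8/3 m (b=L-a=4/3):
  M_1 = Pbx/L  [x≤a] = (-2)·(4/3)·(4/5)/4 = -8/15 kN·m
Load 2 — applied couple M₀=8 kN·m at a=2 m (b=L-a=2):
  M_2 = M₀x/L  [x≤a] = 8·(4/5)/4 = 8/5 kN·m
Load 3 — uniform load w=-4 kN/m over full span:
  M_3 = wx(L-x)/2 = (-4)·(4/5)·(4-(4/5))/2 = -128/25 kN·m
Superposition: M = Σ M_i = -304/75 kN·m ≈ -4.053333 kN·m

M(4/5) = -304/75 kN·m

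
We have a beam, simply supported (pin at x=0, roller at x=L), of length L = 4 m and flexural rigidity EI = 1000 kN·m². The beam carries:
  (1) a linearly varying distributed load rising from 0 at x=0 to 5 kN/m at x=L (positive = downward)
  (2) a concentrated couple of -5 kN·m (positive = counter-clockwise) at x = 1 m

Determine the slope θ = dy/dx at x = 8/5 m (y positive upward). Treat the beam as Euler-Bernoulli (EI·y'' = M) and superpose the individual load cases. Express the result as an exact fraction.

θ(8/5) = -28697/9000000 rad

Load 1 — triangular load w₀=5 kN/m (0→w₀ over full span):
  θ_1 = -w₀(7L⁴-30L²x²+15x⁴)/(360LEI) = -5·(7·4⁴-30·4²·(8/5)²+15·(8/5)⁴)/(360·4·1000) = -323/140625 rad
Load 2 — applied couple M₀=-5 kN·m at a=1 m (b=L-a=3):
  θ_2 = (M₀x²/(2L)-M₀(x-a)+C₁)/EI  [x>a] with C₁=M₀(3b²-L²)/(6L)=-55/24 = ((-5)·(8/5)²/(2·4)-(-5)·((8/5)-1)+(-55/24))/1000 = -107/120000 rad
Superposition: θ = Σ θ_i = -28697/9000000 rad ≈ -0.003189 rad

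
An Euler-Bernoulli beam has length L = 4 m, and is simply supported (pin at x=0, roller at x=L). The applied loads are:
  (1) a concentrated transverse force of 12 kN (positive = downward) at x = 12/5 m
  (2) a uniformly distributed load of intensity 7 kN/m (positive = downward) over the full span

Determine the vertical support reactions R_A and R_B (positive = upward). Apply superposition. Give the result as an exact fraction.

Load 1 — point force P=12 kN at a=12/5 m (b=L-a=8/5):
  R_A = Pb/L = 12·(8/5)/4 = 24/5 kN
  R_B = Pa/L = 12·(12/5)/4 = 36/5 kN
Load 2 — uniform load w=7 kN/m over full span:
  R_A = wL/2 = 7·4/2 = 14 kN
  R_B = wL/2 = 7·4/2 = 14 kN
Superposition: R_A = 94/5 kN, R_B = 106/5 kN

R_A = 94/5 kN, R_B = 106/5 kN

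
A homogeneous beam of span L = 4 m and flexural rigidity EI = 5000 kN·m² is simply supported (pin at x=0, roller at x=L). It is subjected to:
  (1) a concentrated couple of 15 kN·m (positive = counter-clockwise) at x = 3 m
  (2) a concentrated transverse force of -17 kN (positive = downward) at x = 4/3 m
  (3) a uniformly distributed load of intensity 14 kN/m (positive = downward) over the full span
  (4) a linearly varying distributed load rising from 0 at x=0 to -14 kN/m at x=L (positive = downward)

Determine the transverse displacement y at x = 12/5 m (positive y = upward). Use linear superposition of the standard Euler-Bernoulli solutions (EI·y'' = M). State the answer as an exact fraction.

y(12/5) = -38087519/12656250000 m

Load 1 — applied couple M₀=15 kN·m at a=3 m (b=L-a=1):
  y_1 = (M₀x³/(6L)+C₁x)/EI  [x≤a] with C₁=M₀(3b²-L²)/(6L)=-65/8 = (15·(12/5)³/(6·4)+(-65/8)·(12/5))/5000 = -543/250000 m
Load 2 — point force P=-17 kN at a=4/3 m (b=L-a=8/3):
  y_2 = -Pa(L-x)(2Lx-a²-x²)/(6LEI)  [x>a] = -(-17)·(4/3)·(4-(12/5))·(2·4·(12/5)-(4/3)²-(12/5)²)/(6·4·5000) = 22304/6328125 m
Load 3 — uniform load w=14 kN/m over full span:
  y_3 = -wx(L³-2Lx²+x³)/(24EI) = -14·(12/5)·(4³-2·4·(12/5)²+(12/5)³)/(24·5000) = -3472/390625 m
Load 4 — triangular load w₀=-14 kN/m (0→w₀ over full span):
  y_4 = -w₀x(7L⁴-10L²x²+3x⁴)/(360LEI) = -(-14)·(12/5)·(7·4⁴-10·4²·(12/5)²+3·(12/5)⁴)/(360·4·5000) = 132608/29296875 m
Superposition: y = Σ y_i = -38087519/12656250000 m ≈ -0.003009 m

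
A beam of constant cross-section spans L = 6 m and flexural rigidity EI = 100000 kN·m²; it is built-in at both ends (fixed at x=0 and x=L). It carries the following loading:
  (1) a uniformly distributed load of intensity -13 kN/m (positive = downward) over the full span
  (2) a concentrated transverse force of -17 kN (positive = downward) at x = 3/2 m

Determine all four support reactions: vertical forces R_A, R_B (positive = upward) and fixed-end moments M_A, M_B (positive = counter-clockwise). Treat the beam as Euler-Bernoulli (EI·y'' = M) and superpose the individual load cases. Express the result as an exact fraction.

Load 1 — uniform load w=-13 kN/m over full span:
  R_A = wL/2 = (-13)·6/2 = -39 kN
  M_A = wL²/12 = (-13)·6²/12 = -39 kN·m
  R_B = wL/2 = (-13)·6/2 = -39 kN
  M_B = -wL²/12 = -(-13)·6²/12 = 39 kN·m
Load 2 — point force P=-17 kN at a=3/2 m (b=L-a=9/2):
  R_A = Pb²(3a+b)/L³ = (-17)·(9/2)²·(3·(3/2)+(9/2))/6³ = -459/32 kN
  M_A = Pab²/L² = (-17)·(3/2)·(9/2)²/6² = -459/32 kN·m
  R_B = Pa²(a+3b)/L³ = (-17)·(3/2)²·((3/2)+3·(9/2))/6³ = -85/32 kN
  M_B = -Pa²b/L² = -(-17)·(3/2)²·(9/2)/6² = 153/32 kN·m
Superposition: R_A = -1707/32 kN, M_A = -1707/32 kN·m, R_B = -1333/32 kN, M_B = 1401/32 kN·m

R_A = -1707/32 kN, M_A = -1707/32 kN·m, R_B = -1333/32 kN, M_B = 1401/32 kN·m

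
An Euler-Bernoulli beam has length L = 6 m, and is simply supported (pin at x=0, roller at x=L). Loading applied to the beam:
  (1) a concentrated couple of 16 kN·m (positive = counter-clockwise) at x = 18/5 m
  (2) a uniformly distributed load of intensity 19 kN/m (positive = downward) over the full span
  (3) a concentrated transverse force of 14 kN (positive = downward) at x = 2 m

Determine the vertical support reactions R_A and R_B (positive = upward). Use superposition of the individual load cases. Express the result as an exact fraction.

Load 1 — applied couple M₀=16 kN·m at a=18/5 m (b=L-a=12/5):
  R_A = M₀/L = 16/6 = 8/3 kN
  R_B = -M₀/L = -16/6 = -8/3 kN
Load 2 — uniform load w=19 kN/m over full span:
  R_A = wL/2 = 19·6/2 = 57 kN
  R_B = wL/2 = 19·6/2 = 57 kN
Load 3 — point force P=14 kN at a=2 m (b=L-a=4):
  R_A = Pb/L = 14·4/6 = 28/3 kN
  R_B = Pa/L = 14·2/6 = 14/3 kN
Superposition: R_A = 69 kN, R_B = 59 kN

R_A = 69 kN, R_B = 59 kN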